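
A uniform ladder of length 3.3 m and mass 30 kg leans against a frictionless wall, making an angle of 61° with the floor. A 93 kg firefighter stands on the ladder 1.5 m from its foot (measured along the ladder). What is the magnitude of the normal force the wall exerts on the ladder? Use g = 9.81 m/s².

Taking torques about the foot of the ladder:
Ladder weight 30×9.81 = 294.3 N acts at 1.65 m along the ladder; its horizontal arm is 1.65·cos61° = 0.7999 m → τ = 235.4 N·m clockwise.
Firefighter: 93×9.81 = 912.3 N at 1.5 m → arm 0.7272 m → τ = 663.4 N·m clockwise.
Wall normal N acts horizontally at the top; its moment arm is the height L sinθ = 3.3·sin61° = 2.886 m, counterclockwise.
Balancing moments: N × 2.886 = 898.8, giving N = 311 N.

N_wall ≈ 311 N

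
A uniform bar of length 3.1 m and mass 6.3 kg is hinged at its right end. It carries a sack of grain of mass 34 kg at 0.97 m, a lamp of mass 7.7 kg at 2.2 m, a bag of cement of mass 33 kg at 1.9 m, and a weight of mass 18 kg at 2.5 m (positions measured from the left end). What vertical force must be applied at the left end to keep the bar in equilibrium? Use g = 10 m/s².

F ≈ 450 N

Taking torques about the right end:
Beam weight: 6.3 × 10 = 63 N down at 1.55 m → arm 1.55 m, τ = 63 × 1.55 = 97.65 N·m counterclockwise.
Sack of grain: 34 × 10 = 340 N down at 0.97 m → arm 2.13 m, τ = 340 × 2.13 = 724.2 N·m counterclockwise.
Lamp: 7.7 × 10 = 77 N down at 2.2 m → arm 0.9 m, τ = 77 × 0.9 = 69.3 N·m counterclockwise.
Bag of cement: 33 × 10 = 330 N down at 1.9 m → arm 1.2 m, τ = 330 × 1.2 = 396 N·m counterclockwise.
Weight: 18 × 10 = 180 N down at 2.5 m → arm 0.6 m, τ = 180 × 0.6 = 108 N·m counterclockwise.
Net moment of the loads = 1395 N·m counterclockwise.
The upward force F acts at the left end, arm 3.1 m, giving F × 3.1 clockwise.
Setting net torque to zero: F × 3.1 = 1395 → F = 1395 / 3.1 = 450 N.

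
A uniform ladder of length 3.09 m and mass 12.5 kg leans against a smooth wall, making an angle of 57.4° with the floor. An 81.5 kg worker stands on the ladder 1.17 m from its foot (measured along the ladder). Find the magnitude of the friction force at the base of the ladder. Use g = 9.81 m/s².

f ≈ 233 N

Taking torques about the foot of the ladder:
Ladder weight 12.5×9.81 = 122.6 N acts at 1.545 m along the ladder; its horizontal arm is 1.545·cos57.4° = 0.8324 m → τ = 102.1 N·m clockwise.
Worker: 81.5×9.81 = 799.5 N at 1.17 m → arm 0.6304 m → τ = 504 N·m clockwise.
Wall normal N acts horizontally at the top; its moment arm is the height L sinθ = 3.09·sin57.4° = 2.603 m, counterclockwise.
For rotational equilibrium, N × 2.603 = 606.1, so N = 233 N.
ΣFx = 0: friction at the foot balances the wall's push, so f = N_wall = 233 N.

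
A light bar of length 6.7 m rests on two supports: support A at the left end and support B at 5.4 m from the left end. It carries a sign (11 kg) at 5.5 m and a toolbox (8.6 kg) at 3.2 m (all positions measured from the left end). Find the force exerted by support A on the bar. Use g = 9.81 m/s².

Sum moments about support B (its reaction then has zero moment arm).
Sign: 11 × 9.81 = 107.9 N down at 5.5 m → arm 0.1 m, τ = 107.9 × 0.1 = 10.79 N·m clockwise.
Toolbox: 8.6 × 9.81 = 84.37 N down at 3.2 m → arm 2.2 m, τ = 84.37 × 2.2 = 185.6 N·m counterclockwise.
Net load moment about support B = 174.8 N·m counterclockwise.
Reaction R at support A is upward at 0 m, arm 5.4 m → moment R × 5.4 clockwise.
Στ = 0 ⇒ R × 5.4 = 174.8 ⇒ R = 32.4 N.

R_A ≈ 32.4 N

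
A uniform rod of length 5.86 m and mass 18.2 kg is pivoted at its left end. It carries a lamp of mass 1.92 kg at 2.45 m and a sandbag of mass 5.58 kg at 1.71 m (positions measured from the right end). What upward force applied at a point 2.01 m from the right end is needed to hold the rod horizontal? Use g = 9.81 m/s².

F ≈ 212 N

Choose the left end as the axis so the unknown pivot reaction has zero arm there.
Beam weight: 18.2 × 9.81 = 178.5 N down at 2.93 m → arm 2.93 m, τ = 178.5 × 2.93 = 523 N·m clockwise.
Lamp: 1.92 × 9.81 = 18.84 N down at 2.45 m → arm 3.41 m, τ = 18.84 × 3.41 = 64.24 N·m clockwise.
Sandbag: 5.58 × 9.81 = 54.74 N down at 1.71 m → arm 4.15 m, τ = 54.74 × 4.15 = 227.2 N·m clockwise.
Net moment of the loads = 814.4 N·m clockwise.
The upward force F acts at a point 2.01 m from the right end, arm 3.85 m, giving F × 3.85 counterclockwise.
Setting net torque to zero: F × 3.85 = 814.4 → F = 814.4 / 3.85 = 212 N.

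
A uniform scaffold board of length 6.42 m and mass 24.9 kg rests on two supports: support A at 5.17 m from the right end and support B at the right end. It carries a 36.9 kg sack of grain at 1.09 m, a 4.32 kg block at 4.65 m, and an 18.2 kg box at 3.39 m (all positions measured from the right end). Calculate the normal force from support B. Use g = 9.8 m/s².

R_B ≈ 444 N

About support A:
Beam weight: 24.9 × 9.8 = 244 N down at 3.21 m → arm 1.96 m, τ = 244 × 1.96 = 478.2 N·m clockwise.
Sack of grain: 36.9 × 9.8 = 361.6 N down at 1.09 m → arm 4.08 m, τ = 361.6 × 4.08 = 1475 N·m clockwise.
Block: 4.32 × 9.8 = 42.34 N down at 4.65 m → arm 0.52 m, τ = 42.34 × 0.52 = 22.02 N·m clockwise.
Box: 18.2 × 9.8 = 178.4 N down at 3.39 m → arm 1.78 m, τ = 178.4 × 1.78 = 317.6 N·m clockwise.
Net load moment about support A = 2293 N·m clockwise.
Reaction R at support B is upward at 0 m, arm 5.17 m → moment R × 5.17 counterclockwise.
Balancing moments: R × 5.17 = 2293, giving R = 444 N.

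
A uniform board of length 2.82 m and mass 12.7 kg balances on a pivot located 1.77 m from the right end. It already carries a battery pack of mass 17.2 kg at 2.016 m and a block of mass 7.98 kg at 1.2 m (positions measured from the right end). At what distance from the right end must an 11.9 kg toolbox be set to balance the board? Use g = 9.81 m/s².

x ≈ 2.18 m from the right end

Choose the pivot (at 1.77 m from the right end) as the axis so the support reaction has zero arm there.
Beam weight: 12.7 × 9.81 = 124.6 N down at 1.41 m → arm 0.36 m, τ = 124.6 × 0.36 = 44.86 N·m clockwise.
Battery pack: 17.2 × 9.81 = 168.7 N down at 2.016 m → arm 0.246 m, τ = 168.7 × 0.246 = 41.5 N·m counterclockwise.
Block: 7.98 × 9.81 = 78.28 N down at 1.2 m → arm 0.57 m, τ = 78.28 × 0.57 = 44.62 N·m clockwise.
Net moment of existing loads = 47.98 N·m clockwise.
The toolbox weighs 11.9 × 9.81 = 116.7 N and must supply an equal counterclockwise moment, so its lever arm about the pivot is 47.98 / 116.7 = 0.411 m.
That puts it at 1.77 + 0.411 = 2.18 m from the right end.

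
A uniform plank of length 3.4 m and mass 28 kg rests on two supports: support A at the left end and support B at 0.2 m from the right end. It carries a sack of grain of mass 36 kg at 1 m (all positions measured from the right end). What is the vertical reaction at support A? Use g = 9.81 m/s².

R_A ≈ 217 N

Choose support B as the axis so its reaction then has zero moment arm.
Beam weight: 28 × 9.81 = 274.7 N down at 1.7 m → arm 1.5 m, τ = 274.7 × 1.5 = 412 N·m counterclockwise.
Sack of grain: 36 × 9.81 = 353.2 N down at 1 m → arm 0.8 m, τ = 353.2 × 0.8 = 282.6 N·m counterclockwise.
Net load moment about support B = 694.6 N·m counterclockwise.
Reaction R at support A is upward at 3.4 m, arm 3.2 m → moment R × 3.2 clockwise.
Balancing moments: R × 3.2 = 694.6, giving R = 217 N.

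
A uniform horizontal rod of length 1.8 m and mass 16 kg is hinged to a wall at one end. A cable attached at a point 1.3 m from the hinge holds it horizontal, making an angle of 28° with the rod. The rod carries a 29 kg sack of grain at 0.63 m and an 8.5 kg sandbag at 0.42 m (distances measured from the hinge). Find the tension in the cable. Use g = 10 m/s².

Choose the hinge as the axis so the unknown hinge reaction has zero arm there.
Beam weight: 16 × 10 = 160 N down at 0.9 m → arm 0.9 m, τ = 160 × 0.9 = 144 N·m clockwise.
Sack of grain: 29 × 10 = 290 N down at 0.63 m → arm 0.63 m, τ = 290 × 0.63 = 182.7 N·m clockwise.
Sandbag: 8.5 × 10 = 85 N down at 0.42 m → arm 0.42 m, τ = 85 × 0.42 = 35.7 N·m clockwise.
Total clockwise load moment = 362.4 N·m.
The cable tension T acts at 1.3 m; only its component perpendicular to the rod, T sinθ, produces torque. sin 28° = 0.4695.
Balancing moments: T × 1.3 × 0.4695 = 362.4, giving T = 362.4 / 0.6103 = 594 N.

T ≈ 594 N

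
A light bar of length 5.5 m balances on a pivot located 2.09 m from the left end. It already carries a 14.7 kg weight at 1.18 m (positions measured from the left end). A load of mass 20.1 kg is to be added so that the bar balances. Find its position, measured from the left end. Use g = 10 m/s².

x ≈ 2.76 m from the left end

About the pivot (at 2.09 m from the left end):
Weight: 14.7 × 10 = 147 N down at 1.18 m → arm 0.91 m, τ = 147 × 0.91 = 133.8 N·m counterclockwise.
Net moment of existing loads = 133.8 N·m counterclockwise.
The load weighs 20.1 × 10 = 201 N and must supply an equal clockwise moment, so its lever arm about the pivot is 133.8 / 201 = 0.666 m.
That puts it at 2.09 + 0.666 = 2.76 m from the left end.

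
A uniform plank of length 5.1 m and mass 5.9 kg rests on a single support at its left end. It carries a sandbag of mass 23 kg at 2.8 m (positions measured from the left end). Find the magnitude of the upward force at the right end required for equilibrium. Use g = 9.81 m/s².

Choose the left end as the axis so the unknown pivot reaction has zero arm there.
Beam weight: 5.9 × 9.81 = 57.88 N down at 2.55 m → arm 2.55 m, τ = 57.88 × 2.55 = 147.6 N·m clockwise.
Sandbag: 23 × 9.81 = 225.6 N down at 2.8 m → arm 2.8 m, τ = 225.6 × 2.8 = 631.7 N·m clockwise.
Net moment of the loads = 779.3 N·m clockwise.
The upward force F acts at the right end, arm 5.1 m, giving F × 5.1 counterclockwise.
Στ = 0 ⇒ F × 5.1 = 779.3 ⇒ F = 779.3 / 5.1 = 153 N.

F ≈ 153 N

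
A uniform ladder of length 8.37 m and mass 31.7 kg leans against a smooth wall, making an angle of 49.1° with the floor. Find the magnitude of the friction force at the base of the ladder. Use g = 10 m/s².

f ≈ 137 N

About the foot of the ladder:
Ladder weight 31.7×10 = 317 N acts at 4.185 m along the ladder; its horizontal arm is 4.185·cos49.1° = 2.74 m → τ = 868.6 N·m clockwise.
Wall normal N acts horizontally at the top; its moment arm is the height L sinθ = 8.37·sin49.1° = 6.326 m, counterclockwise.
Στ = 0 ⇒ N × 6.326 = 868.6 ⇒ N = 137 N.
ΣFx = 0: friction at the foot balances the wall's push, so f = N_wall = 137 N.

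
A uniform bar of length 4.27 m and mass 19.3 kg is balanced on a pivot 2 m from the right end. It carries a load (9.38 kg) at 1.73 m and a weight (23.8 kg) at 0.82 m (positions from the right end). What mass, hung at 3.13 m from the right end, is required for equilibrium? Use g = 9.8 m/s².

Choose the pivot (at 2 m from the right end) as the axis so the support reaction has zero arm there.
Beam weight: 19.3 × 9.8 = 189.1 N down at 2.135 m → arm 0.135 m, τ = 189.1 × 0.135 = 25.53 N·m counterclockwise.
Load: 9.38 × 9.8 = 91.92 N down at 1.73 m → arm 0.27 m, τ = 91.92 × 0.27 = 24.82 N·m clockwise.
Weight: 23.8 × 9.8 = 233.2 N down at 0.82 m → arm 1.18 m, τ = 233.2 × 1.18 = 275.2 N·m clockwise.
Net moment of known loads = 274.5 N·m clockwise.
An unknown mass m at 3.13 m has arm 1.13 m; its moment is m·g·1.13 counterclockwise.
Setting net torque to zero: m × 9.8 × 1.13 = 274.5 → m = 274.5 / (9.8 × 1.13) = 24.8 kg.

m ≈ 24.8 kg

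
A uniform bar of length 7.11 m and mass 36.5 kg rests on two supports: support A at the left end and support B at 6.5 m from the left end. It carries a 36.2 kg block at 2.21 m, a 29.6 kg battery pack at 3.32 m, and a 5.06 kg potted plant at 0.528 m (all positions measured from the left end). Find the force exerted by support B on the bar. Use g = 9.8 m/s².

R_B ≈ 468 N

Sum moments about support A (its reaction then has zero moment arm).
Beam weight: 36.5 × 9.8 = 357.7 N down at 3.555 m → arm 3.555 m, τ = 357.7 × 3.555 = 1272 N·m clockwise.
Block: 36.2 × 9.8 = 354.8 N down at 2.21 m → arm 2.21 m, τ = 354.8 × 2.21 = 784.1 N·m clockwise.
Battery pack: 29.6 × 9.8 = 290.1 N down at 3.32 m → arm 3.32 m, τ = 290.1 × 3.32 = 963.1 N·m clockwise.
Potted plant: 5.06 × 9.8 = 49.59 N down at 0.528 m → arm 0.528 m, τ = 49.59 × 0.528 = 26.18 N·m clockwise.
Net load moment about support A = 3045 N·m clockwise.
Reaction R at support B is upward at 6.5 m, arm 6.5 m → moment R × 6.5 counterclockwise.
Balancing moments: R × 6.5 = 3045, giving R = 468 N.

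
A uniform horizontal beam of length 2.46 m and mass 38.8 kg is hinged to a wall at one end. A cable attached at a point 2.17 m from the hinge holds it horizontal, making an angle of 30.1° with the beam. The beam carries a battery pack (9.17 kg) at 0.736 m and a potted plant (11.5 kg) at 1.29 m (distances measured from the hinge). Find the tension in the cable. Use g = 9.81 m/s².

T ≈ 625 N

About the hinge:
Beam weight: 38.8 × 9.81 = 380.6 N down at 1.23 m → arm 1.23 m, τ = 380.6 × 1.23 = 468.1 N·m clockwise.
Battery pack: 9.17 × 9.81 = 89.96 N down at 0.736 m → arm 0.736 m, τ = 89.96 × 0.736 = 66.21 N·m clockwise.
Potted plant: 11.5 × 9.81 = 112.8 N down at 1.29 m → arm 1.29 m, τ = 112.8 × 1.29 = 145.5 N·m clockwise.
Total clockwise load moment = 679.8 N·m.
The cable tension T acts at 2.17 m; only its component perpendicular to the beam, T sinθ, produces torque. sin 30.1° = 0.5015.
Setting net torque to zero: T × 2.17 × 0.5015 = 679.8 → T = 679.8 / 1.088 = 625 N.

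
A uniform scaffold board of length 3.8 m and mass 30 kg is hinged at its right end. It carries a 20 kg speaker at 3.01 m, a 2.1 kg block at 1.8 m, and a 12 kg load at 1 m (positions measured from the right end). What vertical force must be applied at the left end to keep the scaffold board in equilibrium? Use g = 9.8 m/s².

Choose the right end as the axis so the unknown pivot reaction has zero arm there.
Beam weight: 30 × 9.8 = 294 N down at 1.9 m → arm 1.9 m, τ = 294 × 1.9 = 558.6 N·m counterclockwise.
Speaker: 20 × 9.8 = 196 N down at 3.01 m → arm 3.01 m, τ = 196 × 3.01 = 590 N·m counterclockwise.
Block: 2.1 × 9.8 = 20.58 N down at 1.8 m → arm 1.8 m, τ = 20.58 × 1.8 = 37.04 N·m counterclockwise.
Load: 12 × 9.8 = 117.6 N down at 1 m → arm 1 m, τ = 117.6 × 1 = 117.6 N·m counterclockwise.
Net moment of the loads = 1303 N·m counterclockwise.
The upward force F acts at the left end, arm 3.8 m, giving F × 3.8 clockwise.
Balancing moments: F × 3.8 = 1303, giving F = 1303 / 3.8 = 343 N.

F ≈ 343 N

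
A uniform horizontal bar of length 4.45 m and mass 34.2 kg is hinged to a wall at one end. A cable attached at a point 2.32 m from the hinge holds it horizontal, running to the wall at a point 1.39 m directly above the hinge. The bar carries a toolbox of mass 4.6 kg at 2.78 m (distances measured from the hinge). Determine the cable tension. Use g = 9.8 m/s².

T ≈ 731 N

Choose the hinge as the axis so the unknown hinge reaction has zero arm there.
Beam weight: 34.2 × 9.8 = 335.2 N down at 2.225 m → arm 2.225 m, τ = 335.2 × 2.225 = 745.8 N·m clockwise.
Toolbox: 4.6 × 9.8 = 45.08 N down at 2.78 m → arm 2.78 m, τ = 45.08 × 2.78 = 125.3 N·m clockwise.
Total clockwise load moment = 871.1 N·m.
The cable tension T acts at 2.32 m; only its component perpendicular to the bar, T sinθ, produces torque. sinθ = h/√(h²+d²) = 1.39/√(1.39²+2.32²) = 0.514.
For rotational equilibrium, T × 2.32 × 0.514 = 871.1, so T = 871.1 / 1.192 = 731 N.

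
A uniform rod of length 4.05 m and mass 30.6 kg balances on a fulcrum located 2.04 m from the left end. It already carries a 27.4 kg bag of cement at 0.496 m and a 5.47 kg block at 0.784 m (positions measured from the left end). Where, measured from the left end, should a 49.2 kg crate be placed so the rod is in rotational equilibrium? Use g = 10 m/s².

Choose the fulcrum (at 2.04 m from the left end) as the axis so the support reaction has zero arm there.
Beam weight: 30.6 × 10 = 306 N down at 2.025 m → arm 0.015 m, τ = 306 × 0.015 = 4.59 N·m counterclockwise.
Bag of cement: 27.4 × 10 = 274 N down at 0.496 m → arm 1.544 m, τ = 274 × 1.544 = 423.1 N·m counterclockwise.
Block: 5.47 × 10 = 54.7 N down at 0.784 m → arm 1.256 m, τ = 54.7 × 1.256 = 68.7 N·m counterclockwise.
Net moment of existing loads = 496.4 N·m counterclockwise.
The crate weighs 49.2 × 10 = 492 N and must supply an equal clockwise moment, so its lever arm about the fulcrum is 496.4 / 492 = 1.01 m.
That puts it at 2.04 + 1.01 = 3.05 m from the left end.

x ≈ 3.05 m from the left end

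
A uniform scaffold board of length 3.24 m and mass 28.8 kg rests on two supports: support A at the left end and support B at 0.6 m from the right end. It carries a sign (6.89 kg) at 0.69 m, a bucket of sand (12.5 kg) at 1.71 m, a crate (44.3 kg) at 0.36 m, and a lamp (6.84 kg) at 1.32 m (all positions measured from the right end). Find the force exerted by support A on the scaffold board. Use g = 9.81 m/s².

R_A ≈ 142 N

Taking torques about support B:
Beam weight: 28.8 × 9.81 = 282.5 N down at 1.62 m → arm 1.02 m, τ = 282.5 × 1.02 = 288.1 N·m counterclockwise.
Sign: 6.89 × 9.81 = 67.59 N down at 0.69 m → arm 0.09 m, τ = 67.59 × 0.09 = 6.083 N·m counterclockwise.
Bucket of sand: 12.5 × 9.81 = 122.6 N down at 1.71 m → arm 1.11 m, τ = 122.6 × 1.11 = 136.1 N·m counterclockwise.
Crate: 44.3 × 9.81 = 434.6 N down at 0.36 m → arm 0.24 m, τ = 434.6 × 0.24 = 104.3 N·m clockwise.
Lamp: 6.84 × 9.81 = 67.1 N down at 1.32 m → arm 0.72 m, τ = 67.1 × 0.72 = 48.31 N·m counterclockwise.
Net load moment about support B = 374.3 N·m counterclockwise.
Reaction R at support A is upward at 3.24 m, arm 2.64 m → moment R × 2.64 clockwise.
Balancing moments: R × 2.64 = 374.3, giving R = 142 N.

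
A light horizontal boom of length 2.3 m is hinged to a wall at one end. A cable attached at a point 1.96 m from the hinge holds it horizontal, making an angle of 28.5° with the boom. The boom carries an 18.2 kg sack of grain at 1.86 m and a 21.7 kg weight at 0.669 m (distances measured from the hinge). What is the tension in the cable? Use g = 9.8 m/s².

T ≈ 507 N

Sum moments about the hinge (the unknown hinge reaction has zero arm there).
Sack of grain: 18.2 × 9.8 = 178.4 N down at 1.86 m → arm 1.86 m, τ = 178.4 × 1.86 = 331.8 N·m clockwise.
Weight: 21.7 × 9.8 = 212.7 N down at 0.669 m → arm 0.669 m, τ = 212.7 × 0.669 = 142.3 N·m clockwise.
Total clockwise load moment = 474.1 N·m.
The cable tension T acts at 1.96 m; only its component perpendicular to the boom, T sinθ, produces torque. sin 28.5° = 0.4772.
Balancing moments: T × 1.96 × 0.4772 = 474.1, giving T = 474.1 / 0.9353 = 507 N.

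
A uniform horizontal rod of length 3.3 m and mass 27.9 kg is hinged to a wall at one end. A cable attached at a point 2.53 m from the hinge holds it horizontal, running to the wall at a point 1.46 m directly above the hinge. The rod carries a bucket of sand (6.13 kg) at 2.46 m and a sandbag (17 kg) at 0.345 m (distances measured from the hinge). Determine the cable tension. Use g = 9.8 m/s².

Choose the hinge as the axis so the unknown hinge reaction has zero arm there.
Beam weight: 27.9 × 9.8 = 273.4 N down at 1.65 m → arm 1.65 m, τ = 273.4 × 1.65 = 451.1 N·m clockwise.
Bucket of sand: 6.13 × 9.8 = 60.07 N down at 2.46 m → arm 2.46 m, τ = 60.07 × 2.46 = 147.8 N·m clockwise.
Sandbag: 17 × 9.8 = 166.6 N down at 0.345 m → arm 0.345 m, τ = 166.6 × 0.345 = 57.48 N·m clockwise.
Total clockwise load moment = 656.4 N·m.
The cable tension T acts at 2.53 m; only its component perpendicular to the rod, T sinθ, produces torque. sinθ = h/√(h²+d²) = 1.46/√(1.46²+2.53²) = 0.4998.
Στ = 0 ⇒ T × 2.53 × 0.4998 = 656.4 ⇒ T = 656.4 / 1.264 = 519 N.

T ≈ 519 N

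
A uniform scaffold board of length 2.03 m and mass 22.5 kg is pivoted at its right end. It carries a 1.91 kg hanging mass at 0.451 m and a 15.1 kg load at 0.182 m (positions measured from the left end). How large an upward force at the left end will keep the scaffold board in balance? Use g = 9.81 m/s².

F ≈ 260 N

Choose the right end as the axis so the unknown pivot reaction has zero arm there.
Beam weight: 22.5 × 9.81 = 220.7 N down at 1.015 m → arm 1.015 m, τ = 220.7 × 1.015 = 224 N·m counterclockwise.
Hanging mass: 1.91 × 9.81 = 18.74 N down at 0.451 m → arm 1.579 m, τ = 18.74 × 1.579 = 29.59 N·m counterclockwise.
Load: 15.1 × 9.81 = 148.1 N down at 0.182 m → arm 1.848 m, τ = 148.1 × 1.848 = 273.7 N·m counterclockwise.
Net moment of the loads = 527.3 N·m counterclockwise.
The upward force F acts at the left end, arm 2.03 m, giving F × 2.03 clockwise.
Balancing moments: F × 2.03 = 527.3, giving F = 527.3 / 2.03 = 260 N.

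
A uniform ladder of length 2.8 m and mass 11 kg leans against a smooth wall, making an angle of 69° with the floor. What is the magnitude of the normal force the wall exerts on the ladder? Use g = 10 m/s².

Taking torques about the foot of the ladder:
Ladder weight 11×10 = 110 N acts at 1.4 m along the ladder; its horizontal arm is 1.4·cos69° = 0.5017 m → τ = 55.19 N·m clockwise.
Wall normal N acts horizontally at the top; its moment arm is the height L sinθ = 2.8·sin69° = 2.614 m, counterclockwise.
Balancing moments: N × 2.614 = 55.19, giving N = 21.1 N.

N_wall ≈ 21.1 N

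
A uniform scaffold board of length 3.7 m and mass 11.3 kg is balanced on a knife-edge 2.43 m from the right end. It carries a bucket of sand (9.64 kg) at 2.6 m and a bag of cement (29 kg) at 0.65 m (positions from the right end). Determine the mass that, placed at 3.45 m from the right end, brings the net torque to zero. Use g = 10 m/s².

m ≈ 55.4 kg

Choose the knife-edge (at 2.43 m from the right end) as the axis so the support reaction has zero arm there.
Beam weight: 11.3 × 10 = 113 N down at 1.85 m → arm 0.58 m, τ = 113 × 0.58 = 65.54 N·m clockwise.
Bucket of sand: 9.64 × 10 = 96.4 N down at 2.6 m → arm 0.17 m, τ = 96.4 × 0.17 = 16.39 N·m counterclockwise.
Bag of cement: 29 × 10 = 290 N down at 0.65 m → arm 1.78 m, τ = 290 × 1.78 = 516.2 N·m clockwise.
Net moment of known loads = 565.4 N·m clockwise.
An unknown mass m at 3.45 m has arm 1.02 m; its moment is m·g·1.02 counterclockwise.
Balancing moments: m × 10 × 1.02 = 565.4, giving m = 565.4 / (10 × 1.02) = 55.4 kg.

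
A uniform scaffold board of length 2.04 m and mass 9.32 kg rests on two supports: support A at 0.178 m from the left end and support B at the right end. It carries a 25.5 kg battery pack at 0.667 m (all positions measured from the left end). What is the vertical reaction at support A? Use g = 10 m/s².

Take moments about support B.
Beam weight: 9.32 × 10 = 93.2 N down at 1.02 m → arm 1.02 m, τ = 93.2 × 1.02 = 95.06 N·m counterclockwise.
Battery pack: 25.5 × 10 = 255 N down at 0.667 m → arm 1.373 m, τ = 255 × 1.373 = 350.1 N·m counterclockwise.
Net load moment about support B = 445.2 N·m counterclockwise.
Reaction R at support A is upward at 0.178 m, arm 1.862 m → moment R × 1.862 clockwise.
Balancing moments: R × 1.862 = 445.2, giving R = 239 N.

R_A ≈ 239 N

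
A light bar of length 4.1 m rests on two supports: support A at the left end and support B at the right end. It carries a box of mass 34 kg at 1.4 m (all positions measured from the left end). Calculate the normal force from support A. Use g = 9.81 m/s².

R_A ≈ 220 N

Sum moments about support B (its reaction then has zero moment arm).
Box: 34 × 9.81 = 333.5 N down at 1.4 m → arm 2.7 m, τ = 333.5 × 2.7 = 900.5 N·m counterclockwise.
Net load moment about support B = 900.5 N·m counterclockwise.
Reaction R at support A is upward at 0 m, arm 4.1 m → moment R × 4.1 clockwise.
Balancing moments: R × 4.1 = 900.5, giving R = 220 N.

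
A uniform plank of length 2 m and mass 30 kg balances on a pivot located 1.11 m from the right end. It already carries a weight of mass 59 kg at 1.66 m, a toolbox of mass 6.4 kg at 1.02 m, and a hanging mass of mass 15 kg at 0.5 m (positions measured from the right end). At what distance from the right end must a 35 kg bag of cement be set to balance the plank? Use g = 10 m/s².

About the pivot (at 1.11 m from the right end):
Beam weight: 30 × 10 = 300 N down at 1 m → arm 0.11 m, τ = 300 × 0.11 = 33 N·m clockwise.
Weight: 59 × 10 = 590 N down at 1.66 m → arm 0.55 m, τ = 590 × 0.55 = 324.5 N·m counterclockwise.
Toolbox: 6.4 × 10 = 64 N down at 1.02 m → arm 0.09 m, τ = 64 × 0.09 = 5.76 N·m clockwise.
Hanging mass: 15 × 10 = 150 N down at 0.5 m → arm 0.61 m, τ = 150 × 0.61 = 91.5 N·m clockwise.
Net moment of existing loads = 194.2 N·m counterclockwise.
The bag of cement weighs 35 × 10 = 350 N and must supply an equal clockwise moment, so its lever arm about the pivot is 194.2 / 350 = 0.555 m.
That puts it at 1.11 − 0.555 = 0.555 m from the right end.

x ≈ 0.555 m from the right end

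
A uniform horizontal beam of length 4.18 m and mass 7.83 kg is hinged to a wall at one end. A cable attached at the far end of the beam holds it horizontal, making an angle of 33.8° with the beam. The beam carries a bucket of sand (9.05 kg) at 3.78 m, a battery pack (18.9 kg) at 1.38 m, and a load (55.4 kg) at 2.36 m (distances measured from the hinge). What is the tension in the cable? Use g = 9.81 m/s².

T ≈ 875 N

Choose the hinge as the axis so the unknown hinge reaction has zero arm there.
Beam weight: 7.83 × 9.81 = 76.81 N down at 2.09 m → arm 2.09 m, τ = 76.81 × 2.09 = 160.5 N·m clockwise.
Bucket of sand: 9.05 × 9.81 = 88.78 N down at 3.78 m → arm 3.78 m, τ = 88.78 × 3.78 = 335.6 N·m clockwise.
Battery pack: 18.9 × 9.81 = 185.4 N down at 1.38 m → arm 1.38 m, τ = 185.4 × 1.38 = 255.9 N·m clockwise.
Load: 55.4 × 9.81 = 543.5 N down at 2.36 m → arm 2.36 m, τ = 543.5 × 2.36 = 1283 N·m clockwise.
Total clockwise load moment = 2035 N·m.
The cable tension T acts at 4.18 m; only its component perpendicular to the beam, T sinθ, produces torque. sin 33.8° = 0.5563.
Στ = 0 ⇒ T × 4.18 × 0.5563 = 2035 ⇒ T = 2035 / 2.325 = 875 N.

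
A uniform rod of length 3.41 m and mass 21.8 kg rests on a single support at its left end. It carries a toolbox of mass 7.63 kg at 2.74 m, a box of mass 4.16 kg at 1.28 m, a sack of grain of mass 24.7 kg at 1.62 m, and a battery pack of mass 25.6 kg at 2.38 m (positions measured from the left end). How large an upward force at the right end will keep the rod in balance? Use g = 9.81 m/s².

F ≈ 473 N

Taking torques about the left end:
Beam weight: 21.8 × 9.81 = 213.9 N down at 1.705 m → arm 1.705 m, τ = 213.9 × 1.705 = 364.7 N·m clockwise.
Toolbox: 7.63 × 9.81 = 74.85 N down at 2.74 m → arm 2.74 m, τ = 74.85 × 2.74 = 205.1 N·m clockwise.
Box: 4.16 × 9.81 = 40.81 N down at 1.28 m → arm 1.28 m, τ = 40.81 × 1.28 = 52.24 N·m clockwise.
Sack of grain: 24.7 × 9.81 = 242.3 N down at 1.62 m → arm 1.62 m, τ = 242.3 × 1.62 = 392.5 N·m clockwise.
Battery pack: 25.6 × 9.81 = 251.1 N down at 2.38 m → arm 2.38 m, τ = 251.1 × 2.38 = 597.6 N·m clockwise.
Net moment of the loads = 1612 N·m clockwise.
The upward force F acts at the right end, arm 3.41 m, giving F × 3.41 counterclockwise.
For rotational equilibrium, F × 3.41 = 1612, so F = 1612 / 3.41 = 473 N.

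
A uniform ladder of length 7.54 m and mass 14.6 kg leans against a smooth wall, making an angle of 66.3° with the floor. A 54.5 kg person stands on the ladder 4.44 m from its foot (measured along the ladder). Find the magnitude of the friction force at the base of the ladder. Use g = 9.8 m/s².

Taking torques about the foot of the ladder:
Ladder weight 14.6×9.8 = 143.1 N acts at 3.77 m along the ladder; its horizontal arm is 3.77·cos66.3° = 1.515 m → τ = 216.8 N·m clockwise.
Person: 54.5×9.8 = 534.1 N at 4.44 m → arm 1.785 m → τ = 953.4 N·m clockwise.
Wall normal N acts horizontally at the top; its moment arm is the height L sinθ = 7.54·sin66.3° = 6.904 m, counterclockwise.
Setting net torque to zero: N × 6.904 = 1170 → N = 169 N.
ΣFx = 0: friction at the foot balances the wall's push, so f = N_wall = 169 N.

f ≈ 169 N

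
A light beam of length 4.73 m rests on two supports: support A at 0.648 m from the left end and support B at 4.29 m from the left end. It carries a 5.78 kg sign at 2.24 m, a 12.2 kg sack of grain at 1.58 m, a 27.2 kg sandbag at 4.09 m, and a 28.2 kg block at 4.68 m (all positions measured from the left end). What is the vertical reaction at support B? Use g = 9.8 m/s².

Take moments about support A.
Sign: 5.78 × 9.8 = 56.64 N down at 2.24 m → arm 1.592 m, τ = 56.64 × 1.592 = 90.17 N·m clockwise.
Sack of grain: 12.2 × 9.8 = 119.6 N down at 1.58 m → arm 0.932 m, τ = 119.6 × 0.932 = 111.5 N·m clockwise.
Sandbag: 27.2 × 9.8 = 266.6 N down at 4.09 m → arm 3.442 m, τ = 266.6 × 3.442 = 917.6 N·m clockwise.
Block: 28.2 × 9.8 = 276.4 N down at 4.68 m → arm 4.032 m, τ = 276.4 × 4.032 = 1114 N·m clockwise.
Net load moment about support A = 2233 N·m clockwise.
Reaction R at support B is upward at 4.29 m, arm 3.642 m → moment R × 3.642 counterclockwise.
Στ = 0 ⇒ R × 3.642 = 2233 ⇒ R = 613 N.

R_B ≈ 613 N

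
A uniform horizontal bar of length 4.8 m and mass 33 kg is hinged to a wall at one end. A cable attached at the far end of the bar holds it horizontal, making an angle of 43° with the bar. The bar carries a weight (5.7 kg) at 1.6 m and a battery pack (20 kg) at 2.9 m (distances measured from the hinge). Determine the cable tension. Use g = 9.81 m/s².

T ≈ 438 N

Choose the hinge as the axis so the unknown hinge reaction has zero arm there.
Beam weight: 33 × 9.81 = 323.7 N down at 2.4 m → arm 2.4 m, τ = 323.7 × 2.4 = 776.9 N·m clockwise.
Weight: 5.7 × 9.81 = 55.92 N down at 1.6 m → arm 1.6 m, τ = 55.92 × 1.6 = 89.47 N·m clockwise.
Battery pack: 20 × 9.81 = 196.2 N down at 2.9 m → arm 2.9 m, τ = 196.2 × 2.9 = 569 N·m clockwise.
Total clockwise load moment = 1435 N·m.
The cable tension T acts at 4.8 m; only its component perpendicular to the bar, T sinθ, produces torque. sin 43° = 0.682.
Balancing moments: T × 4.8 × 0.682 = 1435, giving T = 1435 / 3.274 = 438 N.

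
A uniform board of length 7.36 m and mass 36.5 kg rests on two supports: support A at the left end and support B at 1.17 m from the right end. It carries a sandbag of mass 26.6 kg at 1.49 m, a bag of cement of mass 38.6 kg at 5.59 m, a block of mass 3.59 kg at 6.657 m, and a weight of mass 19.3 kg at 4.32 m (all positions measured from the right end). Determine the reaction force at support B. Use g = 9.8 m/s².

Taking torques about support A:
Beam weight: 36.5 × 9.8 = 357.7 N down at 3.68 m → arm 3.68 m, τ = 357.7 × 3.68 = 1316 N·m clockwise.
Sandbag: 26.6 × 9.8 = 260.7 N down at 1.49 m → arm 5.87 m, τ = 260.7 × 5.87 = 1530 N·m clockwise.
Bag of cement: 38.6 × 9.8 = 378.3 N down at 5.59 m → arm 1.77 m, τ = 378.3 × 1.77 = 669.6 N·m clockwise.
Block: 3.59 × 9.8 = 35.18 N down at 6.657 m → arm 0.703 m, τ = 35.18 × 0.703 = 24.73 N·m clockwise.
Weight: 19.3 × 9.8 = 189.1 N down at 4.32 m → arm 3.04 m, τ = 189.1 × 3.04 = 574.9 N·m clockwise.
Net load moment about support A = 4115 N·m clockwise.
Reaction R at support B is upward at 1.17 m, arm 6.19 m → moment R × 6.19 counterclockwise.
For rotational equilibrium, R × 6.19 = 4115, so R = 665 N.

R_B ≈ 665 N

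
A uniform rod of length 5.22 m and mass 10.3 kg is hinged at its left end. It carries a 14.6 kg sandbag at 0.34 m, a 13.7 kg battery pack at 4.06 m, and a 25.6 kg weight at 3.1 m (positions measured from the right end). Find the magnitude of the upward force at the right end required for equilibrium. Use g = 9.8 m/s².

F ≈ 316 N

Taking torques about the left end:
Beam weight: 10.3 × 9.8 = 100.9 N down at 2.61 m → arm 2.61 m, τ = 100.9 × 2.61 = 263.3 N·m clockwise.
Sandbag: 14.6 × 9.8 = 143.1 N down at 0.34 m → arm 4.88 m, τ = 143.1 × 4.88 = 698.3 N·m clockwise.
Battery pack: 13.7 × 9.8 = 134.3 N down at 4.06 m → arm 1.16 m, τ = 134.3 × 1.16 = 155.8 N·m clockwise.
Weight: 25.6 × 9.8 = 250.9 N down at 3.1 m → arm 2.12 m, τ = 250.9 × 2.12 = 531.9 N·m clockwise.
Net moment of the loads = 1649 N·m clockwise.
The upward force F acts at the right end, arm 5.22 m, giving F × 5.22 counterclockwise.
Setting net torque to zero: F × 5.22 = 1649 → F = 1649 / 5.22 = 316 N.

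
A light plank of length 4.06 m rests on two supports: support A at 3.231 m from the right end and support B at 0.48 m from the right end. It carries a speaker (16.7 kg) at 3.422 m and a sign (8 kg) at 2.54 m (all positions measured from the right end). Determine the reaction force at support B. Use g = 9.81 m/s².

R_B ≈ 8.34 N

About support A:
Speaker: 16.7 × 9.81 = 163.8 N down at 3.422 m → arm 0.191 m, τ = 163.8 × 0.191 = 31.29 N·m counterclockwise.
Sign: 8 × 9.81 = 78.48 N down at 2.54 m → arm 0.691 m, τ = 78.48 × 0.691 = 54.23 N·m clockwise.
Net load moment about support A = 22.94 N·m clockwise.
Reaction R at support B is upward at 0.48 m, arm 2.751 m → moment R × 2.751 counterclockwise.
Στ = 0 ⇒ R × 2.751 = 22.94 ⇒ R = 8.34 N.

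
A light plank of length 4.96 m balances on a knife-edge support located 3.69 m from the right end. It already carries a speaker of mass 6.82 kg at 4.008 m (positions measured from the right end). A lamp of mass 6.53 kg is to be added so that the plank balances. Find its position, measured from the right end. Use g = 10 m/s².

Taking torques about the knife-edge support (at 3.69 m from the right end):
Speaker: 6.82 × 10 = 68.2 N down at 4.008 m → arm 0.318 m, τ = 68.2 × 0.318 = 21.69 N·m counterclockwise.
Net moment of existing loads = 21.69 N·m counterclockwise.
The lamp weighs 6.53 × 10 = 65.3 N and must supply an equal clockwise moment, so its lever arm about the knife-edge support is 21.69 / 65.3 = 0.332 m.
That puts it at 3.69 − 0.332 = 3.36 m from the right end.

x ≈ 3.36 m from the right end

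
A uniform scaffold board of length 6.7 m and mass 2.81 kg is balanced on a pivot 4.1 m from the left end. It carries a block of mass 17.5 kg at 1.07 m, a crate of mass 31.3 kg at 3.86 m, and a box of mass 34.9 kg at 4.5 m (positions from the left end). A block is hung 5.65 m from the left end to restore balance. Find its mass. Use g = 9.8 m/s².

About the pivot (at 4.1 m from the left end):
Beam weight: 2.81 × 9.8 = 27.54 N down at 3.35 m → arm 0.75 m, τ = 27.54 × 0.75 = 20.66 N·m counterclockwise.
Block: 17.5 × 9.8 = 171.5 N down at 1.07 m → arm 3.03 m, τ = 171.5 × 3.03 = 519.6 N·m counterclockwise.
Crate: 31.3 × 9.8 = 306.7 N down at 3.86 m → arm 0.24 m, τ = 306.7 × 0.24 = 73.61 N·m counterclockwise.
Box: 34.9 × 9.8 = 342 N down at 4.5 m → arm 0.4 m, τ = 342 × 0.4 = 136.8 N·m clockwise.
Net moment of known loads = 477.1 N·m counterclockwise.
An unknown mass m at 5.65 m has arm 1.55 m; its moment is m·g·1.55 clockwise.
Στ = 0 ⇒ m × 9.8 × 1.55 = 477.1 ⇒ m = 477.1 / (9.8 × 1.55) = 31.4 kg.

m ≈ 31.4 kg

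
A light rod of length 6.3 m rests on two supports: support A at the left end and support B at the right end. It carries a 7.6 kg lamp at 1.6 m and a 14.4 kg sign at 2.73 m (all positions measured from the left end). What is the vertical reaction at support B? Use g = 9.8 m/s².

R_B ≈ 80.1 N

About support A:
Lamp: 7.6 × 9.8 = 74.48 N down at 1.6 m → arm 1.6 m, τ = 74.48 × 1.6 = 119.2 N·m clockwise.
Sign: 14.4 × 9.8 = 141.1 N down at 2.73 m → arm 2.73 m, τ = 141.1 × 2.73 = 385.2 N·m clockwise.
Net load moment about support A = 504.4 N·m clockwise.
Reaction R at support B is upward at 6.3 m, arm 6.3 m → moment R × 6.3 counterclockwise.
Balancing moments: R × 6.3 = 504.4, giving R = 80.1 N.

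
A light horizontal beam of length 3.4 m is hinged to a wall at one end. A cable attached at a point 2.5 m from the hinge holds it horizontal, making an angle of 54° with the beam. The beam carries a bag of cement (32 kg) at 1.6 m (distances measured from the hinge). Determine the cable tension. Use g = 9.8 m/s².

T ≈ 248 N

About the hinge:
Bag of cement: 32 × 9.8 = 313.6 N down at 1.6 m → arm 1.6 m, τ = 313.6 × 1.6 = 501.8 N·m clockwise.
Total clockwise load moment = 501.8 N·m.
The cable tension T acts at 2.5 m; only its component perpendicular to the beam, T sinθ, produces torque. sin 54° = 0.809.
Balancing moments: T × 2.5 × 0.809 = 501.8, giving T = 501.8 / 2.022 = 248 N.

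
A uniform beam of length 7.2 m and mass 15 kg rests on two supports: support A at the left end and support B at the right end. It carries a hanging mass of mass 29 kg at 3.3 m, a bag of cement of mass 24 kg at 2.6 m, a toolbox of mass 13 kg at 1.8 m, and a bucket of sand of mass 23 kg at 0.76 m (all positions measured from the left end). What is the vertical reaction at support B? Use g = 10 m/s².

Taking torques about support A:
Beam weight: 15 × 10 = 150 N down at 3.6 m → arm 3.6 m, τ = 150 × 3.6 = 540 N·m clockwise.
Hanging mass: 29 × 10 = 290 N down at 3.3 m → arm 3.3 m, τ = 290 × 3.3 = 957 N·m clockwise.
Bag of cement: 24 × 10 = 240 N down at 2.6 m → arm 2.6 m, τ = 240 × 2.6 = 624 N·m clockwise.
Toolbox: 13 × 10 = 130 N down at 1.8 m → arm 1.8 m, τ = 130 × 1.8 = 234 N·m clockwise.
Bucket of sand: 23 × 10 = 230 N down at 0.76 m → arm 0.76 m, τ = 230 × 0.76 = 174.8 N·m clockwise.
Net load moment about support A = 2530 N·m clockwise.
Reaction R at support B is upward at 7.2 m, arm 7.2 m → moment R × 7.2 counterclockwise.
For rotational equilibrium, R × 7.2 = 2530, so R = 351 N.

R_B ≈ 351 N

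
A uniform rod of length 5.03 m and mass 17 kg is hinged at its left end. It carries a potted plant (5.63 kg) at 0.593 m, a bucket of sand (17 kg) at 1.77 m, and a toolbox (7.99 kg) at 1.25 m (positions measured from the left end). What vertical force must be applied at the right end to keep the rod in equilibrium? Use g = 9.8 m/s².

Taking torques about the left end:
Beam weight: 17 × 9.8 = 166.6 N down at 2.515 m → arm 2.515 m, τ = 166.6 × 2.515 = 419 N·m clockwise.
Potted plant: 5.63 × 9.8 = 55.17 N down at 0.593 m → arm 0.593 m, τ = 55.17 × 0.593 = 32.72 N·m clockwise.
Bucket of sand: 17 × 9.8 = 166.6 N down at 1.77 m → arm 1.77 m, τ = 166.6 × 1.77 = 294.9 N·m clockwise.
Toolbox: 7.99 × 9.8 = 78.3 N down at 1.25 m → arm 1.25 m, τ = 78.3 × 1.25 = 97.88 N·m clockwise.
Net moment of the loads = 844.5 N·m clockwise.
The upward force F acts at the right end, arm 5.03 m, giving F × 5.03 counterclockwise.
Στ = 0 ⇒ F × 5.03 = 844.5 ⇒ F = 844.5 / 5.03 = 168 N.

F ≈ 168 N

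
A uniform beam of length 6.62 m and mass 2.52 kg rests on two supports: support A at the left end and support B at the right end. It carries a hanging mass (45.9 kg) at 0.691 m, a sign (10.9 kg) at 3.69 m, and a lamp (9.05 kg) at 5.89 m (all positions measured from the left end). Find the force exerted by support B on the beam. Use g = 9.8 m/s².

About support A:
Beam weight: 2.52 × 9.8 = 24.7 N down at 3.31 m → arm 3.31 m, τ = 24.7 × 3.31 = 81.76 N·m clockwise.
Hanging mass: 45.9 × 9.8 = 449.8 N down at 0.691 m → arm 0.691 m, τ = 449.8 × 0.691 = 310.8 N·m clockwise.
Sign: 10.9 × 9.8 = 106.8 N down at 3.69 m → arm 3.69 m, τ = 106.8 × 3.69 = 394.1 N·m clockwise.
Lamp: 9.05 × 9.8 = 88.69 N down at 5.89 m → arm 5.89 m, τ = 88.69 × 5.89 = 522.4 N·m clockwise.
Net load moment about support A = 1309 N·m clockwise.
Reaction R at support B is upward at 6.62 m, arm 6.62 m → moment R × 6.62 counterclockwise.
Στ = 0 ⇒ R × 6.62 = 1309 ⇒ R = 198 N.

R_B ≈ 198 N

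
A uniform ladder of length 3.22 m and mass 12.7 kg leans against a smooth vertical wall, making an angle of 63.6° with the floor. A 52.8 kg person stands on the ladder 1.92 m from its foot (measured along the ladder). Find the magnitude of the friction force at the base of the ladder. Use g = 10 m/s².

f ≈ 188 N

Choose the foot of the ladder as the axis so the floor normal and friction both act there and drop out.
Ladder weight 12.7×10 = 127 N acts at 1.61 m along the ladder; its horizontal arm is 1.61·cos63.6° = 0.7159 m → τ = 90.92 N·m clockwise.
Person: 52.8×10 = 528 N at 1.92 m → arm 0.8537 m → τ = 450.8 N·m clockwise.
Wall normal N acts horizontally at the top; its moment arm is the height L sinθ = 3.22·sin63.6° = 2.884 m, counterclockwise.
Balancing moments: N × 2.884 = 541.7, giving N = 188 N.
ΣFx = 0: friction at the foot balances the wall's push, so f = N_wall = 188 N.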